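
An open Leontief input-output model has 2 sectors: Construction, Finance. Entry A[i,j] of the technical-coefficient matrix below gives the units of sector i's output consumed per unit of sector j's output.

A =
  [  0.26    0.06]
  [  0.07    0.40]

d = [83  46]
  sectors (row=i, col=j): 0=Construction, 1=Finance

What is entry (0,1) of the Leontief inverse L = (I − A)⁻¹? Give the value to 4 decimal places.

L[0,1] = 0.1364

Form M = I − A:
  [  0.74   -0.06]
  [ -0.07    0.60]
Leontief inverse L = M⁻¹:
  [  1.3643    0.1364]
  [  0.1592    1.6826]
Total output x = L · d:
  x_0 = 1.3643·83 + 0.1364·46 = 119.5089
  x_1 = 0.1592·83 + 1.6826·46 = 90.6094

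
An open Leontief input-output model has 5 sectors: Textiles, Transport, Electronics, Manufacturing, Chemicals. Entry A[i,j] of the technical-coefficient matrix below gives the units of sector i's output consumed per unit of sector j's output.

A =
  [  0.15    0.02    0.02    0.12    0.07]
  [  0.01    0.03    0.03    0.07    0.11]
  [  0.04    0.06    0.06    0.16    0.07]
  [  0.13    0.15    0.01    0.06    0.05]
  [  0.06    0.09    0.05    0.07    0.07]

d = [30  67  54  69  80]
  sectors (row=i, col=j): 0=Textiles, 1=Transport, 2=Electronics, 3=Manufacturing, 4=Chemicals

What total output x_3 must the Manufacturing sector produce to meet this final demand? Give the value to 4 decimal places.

Form M = I − A:
  [  0.85   -0.02   -0.02   -0.12   -0.07]
  [ -0.01    0.97   -0.03   -0.07   -0.11]
  [ -0.04   -0.06    0.94   -0.16   -0.07]
  [ -0.13   -0.15   -0.01    0.94   -0.05]
  [ -0.06   -0.09   -0.05   -0.07    0.93]
Leontief inverse L = M⁻¹:
  [  1.2134    0.0644    0.0356    0.1740    0.1110]
  [  0.0398    1.0629    0.0432    0.1018    0.1374]
  [  0.0924    0.1118    1.0776    0.2119    0.1127]
  [  0.1805    0.1865    0.0268    1.1126    0.0975]
  [  0.1007    0.1271    0.0664    0.1162    1.1091]
Total output x = L · d:
  x_0 = 1.2134·30 + 0.0644·67 + 0.0356·54 + 0.1740·69 + 0.1110·80 = 63.5278
  x_1 = 0.0398·30 + 1.0629·67 + 0.0432·54 + 0.1018·69 + 0.1374·80 = 92.7611
  x_2 = 0.0924·30 + 0.1118·67 + 1.0776·54 + 0.2119·69 + 0.1127·80 = 92.0908
  x_3 = 0.1805·30 + 0.1865·67 + 0.0268·54 + 1.1126·69 + 0.0975·80 = 103.9226
  x_4 = 0.1007·30 + 0.1271·67 + 0.0664·54 + 0.1162·69 + 1.1091·80 = 111.8702

103.9226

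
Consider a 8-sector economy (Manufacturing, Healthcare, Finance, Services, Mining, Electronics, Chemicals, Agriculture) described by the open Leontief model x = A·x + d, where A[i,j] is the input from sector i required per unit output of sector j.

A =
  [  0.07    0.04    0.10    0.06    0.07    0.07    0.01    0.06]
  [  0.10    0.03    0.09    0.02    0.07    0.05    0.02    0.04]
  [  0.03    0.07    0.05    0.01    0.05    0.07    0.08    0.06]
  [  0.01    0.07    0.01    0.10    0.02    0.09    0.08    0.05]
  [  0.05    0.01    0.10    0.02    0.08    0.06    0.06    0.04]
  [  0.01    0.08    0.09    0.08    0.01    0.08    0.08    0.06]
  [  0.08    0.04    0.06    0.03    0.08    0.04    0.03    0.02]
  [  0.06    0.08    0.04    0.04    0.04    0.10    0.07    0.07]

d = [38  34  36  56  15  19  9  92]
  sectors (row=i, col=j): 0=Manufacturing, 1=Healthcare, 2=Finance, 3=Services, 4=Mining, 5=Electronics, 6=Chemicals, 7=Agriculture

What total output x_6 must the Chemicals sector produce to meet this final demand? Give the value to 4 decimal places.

32.1126

Form M = I − A:
  [  0.93   -0.04   -0.10   -0.06   -0.07   -0.07   -0.01   -0.06]
  [ -0.10    0.97   -0.09   -0.02   -0.07   -0.05   -0.02   -0.04]
  [ -0.03   -0.07    0.95   -0.01   -0.05   -0.07   -0.08   -0.06]
  [ -0.01   -0.07   -0.01    0.90   -0.02   -0.09   -0.08   -0.05]
  [ -0.05   -0.01   -0.10   -0.02    0.92   -0.06   -0.06   -0.04]
  [ -0.01   -0.08   -0.09   -0.08   -0.01    0.92   -0.08   -0.06]
  [ -0.08   -0.04   -0.06   -0.03   -0.08   -0.04    0.97   -0.02]
  [ -0.06   -0.08   -0.04   -0.04   -0.04   -0.10   -0.07    0.93]
Leontief inverse L = M⁻¹:
  [  1.1104    0.0877    0.1589    0.0987    0.1132    0.1325    0.0601    0.1057]
  [  0.1377    1.0695    0.1450    0.0518    0.1107    0.1032    0.0608    0.0798]
  [  0.0705    0.1093    1.1035    0.0404    0.0905    0.1209    0.1199    0.0969]
  [  0.0471    0.1132    0.0587    1.1395    0.0562    0.1442    0.1233    0.0873]
  [  0.0861    0.0496    0.1526    0.0502    1.1202    0.1118    0.1028    0.0778]
  [  0.0529    0.1298    0.1453    0.1196    0.0526    1.1411    0.1299    0.1035]
  [  0.1146    0.0737    0.1099    0.0588    0.1176    0.0868    1.0659    0.0544]
  [  0.1066    0.1289    0.1032    0.0810    0.0858    0.1629    0.1182    1.1154]
Total output x = L · d:
  x_0 = 1.1104·38 + 0.0877·34 + 0.1589·36 + 0.0987·56 + 0.1132·15 + 0.1325·19 + 0.0601·9 + 0.1057·92 = 70.9037
  x_1 = 0.1377·38 + 1.0695·34 + 0.1450·36 + 0.0518·56 + 0.1107·15 + 0.1032·19 + 0.0608·9 + 0.0798·92 = 61.2226
  x_2 = 0.0705·38 + 0.1093·34 + 1.1035·36 + 0.0404·56 + 0.0905·15 + 0.1209·19 + 0.1199·9 + 0.0969·92 = 62.0305
  x_3 = 0.0471·38 + 0.1132·34 + 0.0587·36 + 1.1395·56 + 0.0562·15 + 0.1442·19 + 0.1233·9 + 0.0873·92 = 84.2919
  x_4 = 0.0861·38 + 0.0496·34 + 0.1526·36 + 0.0502·56 + 1.1202·15 + 0.1118·19 + 0.1028·9 + 0.0778·92 = 40.2756
  x_5 = 0.0529·38 + 0.1298·34 + 0.1453·36 + 0.1196·56 + 0.0526·15 + 1.1411·19 + 0.1299·9 + 0.1035·92 = 51.5104
  x_6 = 0.1146·38 + 0.0737·34 + 0.1099·36 + 0.0588·56 + 0.1176·15 + 0.0868·19 + 1.0659·9 + 0.0544·92 = 32.1126
  x_7 = 0.1066·38 + 0.1289·34 + 0.1032·36 + 0.0810·56 + 0.0858·15 + 0.1629·19 + 0.1182·9 + 1.1154·92 = 124.7472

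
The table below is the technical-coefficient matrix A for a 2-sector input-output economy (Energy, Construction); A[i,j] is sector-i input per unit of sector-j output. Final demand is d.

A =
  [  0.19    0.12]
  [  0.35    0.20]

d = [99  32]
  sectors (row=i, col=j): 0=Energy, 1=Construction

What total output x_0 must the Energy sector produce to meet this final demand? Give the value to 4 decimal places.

137.0297

Form M = I − A:
  [  0.81   -0.12]
  [ -0.35    0.80]
Leontief inverse L = M⁻¹:
  [  1.3201    0.1980]
  [  0.5776    1.3366]
Total output x = L · d:
  x_0 = 1.3201·99 + 0.1980·32 = 137.0297
  x_1 = 0.5776·99 + 1.3366·32 = 99.9505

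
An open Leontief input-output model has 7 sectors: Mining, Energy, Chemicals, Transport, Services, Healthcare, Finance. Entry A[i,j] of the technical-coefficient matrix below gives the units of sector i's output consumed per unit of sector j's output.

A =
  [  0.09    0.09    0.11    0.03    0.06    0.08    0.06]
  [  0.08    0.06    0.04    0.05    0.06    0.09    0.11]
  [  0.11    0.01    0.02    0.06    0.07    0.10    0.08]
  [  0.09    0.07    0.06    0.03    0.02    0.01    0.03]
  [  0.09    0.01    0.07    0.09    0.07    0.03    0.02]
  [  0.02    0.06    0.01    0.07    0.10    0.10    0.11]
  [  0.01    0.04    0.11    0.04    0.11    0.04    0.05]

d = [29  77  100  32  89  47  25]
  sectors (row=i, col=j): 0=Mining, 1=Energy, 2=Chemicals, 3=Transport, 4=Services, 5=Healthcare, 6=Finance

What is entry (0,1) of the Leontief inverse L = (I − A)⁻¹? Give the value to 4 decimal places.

Form M = I − A:
  [  0.91   -0.09   -0.11   -0.03   -0.06   -0.08   -0.06]
  [ -0.08    0.94   -0.04   -0.05   -0.06   -0.09   -0.11]
  [ -0.11   -0.01    0.98   -0.06   -0.07   -0.10   -0.08]
  [ -0.09   -0.07   -0.06    0.97   -0.02   -0.01   -0.03]
  [ -0.09   -0.01   -0.07   -0.09    0.93   -0.03   -0.02]
  [ -0.02   -0.06   -0.01   -0.07   -0.10    0.90   -0.11]
  [ -0.01   -0.04   -0.11   -0.04   -0.11   -0.04    0.95]
Leontief inverse L = M⁻¹:
  [  1.1557    0.1343    0.1647    0.0803    0.1277    0.1451    0.1244]
  [  0.1352    1.1026    0.0951    0.0958    0.1244    0.1455    0.1667]
  [  0.1615    0.0509    1.0721    0.1020    0.1280    0.1497    0.1296]
  [  0.1325    0.0991    0.0960    1.0578    0.0583    0.0491    0.0683]
  [  0.1419    0.0429    0.1121    0.1243    1.1128    0.0704    0.0589]
  [  0.0701    0.0977    0.0601    0.1152    0.1602    1.1476    0.1607]
  [  0.0615    0.0670    0.1494    0.0805    0.1595    0.0835    1.0924]
Total output x = L · d:
  x_0 = 1.1557·29 + 0.1343·77 + 0.1647·100 + 0.0803·32 + 0.1277·89 + 0.1451·47 + 0.1244·25 = 84.1936
  x_1 = 0.1352·29 + 1.1026·77 + 0.0951·100 + 0.0958·32 + 0.1244·89 + 0.1455·47 + 0.1667·25 = 123.4865
  x_2 = 0.1615·29 + 0.0509·77 + 1.0721·100 + 0.1020·32 + 0.1280·89 + 0.1497·47 + 0.1296·25 = 140.7467
  x_3 = 0.1325·29 + 0.0991·77 + 0.0960·100 + 1.0578·32 + 0.0583·89 + 0.0491·47 + 0.0683·25 = 64.1301
  x_4 = 0.1419·29 + 0.0429·77 + 0.1121·100 + 0.1243·32 + 1.1128·89 + 0.0704·47 + 0.0589·25 = 126.4280
  x_5 = 0.0701·29 + 0.0977·77 + 0.0601·100 + 0.1152·32 + 0.1602·89 + 1.1476·47 + 0.1607·25 = 91.4669
  x_6 = 0.0615·29 + 0.0670·77 + 0.1494·100 + 0.0805·32 + 0.1595·89 + 0.0835·47 + 1.0924·25 = 69.8889

L[0,1] = 0.1343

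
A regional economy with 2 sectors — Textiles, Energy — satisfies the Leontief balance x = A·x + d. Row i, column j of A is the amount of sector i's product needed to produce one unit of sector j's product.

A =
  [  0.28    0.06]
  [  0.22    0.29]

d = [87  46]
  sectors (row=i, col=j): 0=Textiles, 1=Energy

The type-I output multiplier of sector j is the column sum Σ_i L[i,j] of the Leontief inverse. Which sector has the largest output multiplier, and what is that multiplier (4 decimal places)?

Form M = I − A:
  [  0.72   -0.06]
  [ -0.22    0.71]
Leontief inverse L = M⁻¹:
  [  1.4257    0.1205]
  [  0.4418    1.4458]
Total output x = L · d:
  x_0 = 1.4257·87 + 0.1205·46 = 129.5783
  x_1 = 0.4418·87 + 1.4458·46 = 104.9398
Output multipliers (column sums of L):
  Textiles: 1.8675
  Energy: 1.5663

Textiles (1.8675)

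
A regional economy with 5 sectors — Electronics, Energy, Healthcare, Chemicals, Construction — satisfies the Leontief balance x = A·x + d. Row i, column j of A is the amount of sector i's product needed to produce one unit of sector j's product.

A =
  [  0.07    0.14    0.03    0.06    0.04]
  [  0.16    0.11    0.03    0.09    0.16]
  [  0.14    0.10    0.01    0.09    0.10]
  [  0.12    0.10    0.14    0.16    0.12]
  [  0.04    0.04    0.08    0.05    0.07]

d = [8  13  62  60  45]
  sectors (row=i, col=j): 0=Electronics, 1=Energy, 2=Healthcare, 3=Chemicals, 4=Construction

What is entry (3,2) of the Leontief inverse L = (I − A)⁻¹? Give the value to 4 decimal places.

Form M = I − A:
  [  0.93   -0.14   -0.03   -0.06   -0.04]
  [ -0.16    0.89   -0.03   -0.09   -0.16]
  [ -0.14   -0.10    0.99   -0.09   -0.10]
  [ -0.12   -0.10   -0.14    0.84   -0.12]
  [ -0.04   -0.04   -0.08   -0.05    0.93]
Leontief inverse L = M⁻¹:
  [  1.1400    0.2046    0.0659    0.1167    0.1064]
  [  0.2533    1.2039    0.0886    0.1714    0.2497]
  [  0.2181    0.1789    1.0587    0.1586    0.1745]
  [  0.2425    0.2149    0.2120    1.2674    0.2337]
  [  0.0917    0.0875    0.1091    0.0942    1.1182]
Total output x = L · d:
  x_0 = 1.1400·8 + 0.2046·13 + 0.0659·62 + 0.1167·60 + 0.1064·45 = 27.6550
  x_1 = 0.2533·8 + 1.2039·13 + 0.0886·62 + 0.1714·60 + 0.2497·45 = 44.6890
  x_2 = 0.2181·8 + 0.1789·13 + 1.0587·62 + 0.1586·60 + 0.1745·45 = 87.0713
  x_3 = 0.2425·8 + 0.2149·13 + 0.2120·62 + 1.2674·60 + 0.2337·45 = 104.4404
  x_4 = 0.0917·8 + 0.0875·13 + 0.1091·62 + 0.0942·60 + 1.1182·45 = 64.6037

L[3,2] = 0.2120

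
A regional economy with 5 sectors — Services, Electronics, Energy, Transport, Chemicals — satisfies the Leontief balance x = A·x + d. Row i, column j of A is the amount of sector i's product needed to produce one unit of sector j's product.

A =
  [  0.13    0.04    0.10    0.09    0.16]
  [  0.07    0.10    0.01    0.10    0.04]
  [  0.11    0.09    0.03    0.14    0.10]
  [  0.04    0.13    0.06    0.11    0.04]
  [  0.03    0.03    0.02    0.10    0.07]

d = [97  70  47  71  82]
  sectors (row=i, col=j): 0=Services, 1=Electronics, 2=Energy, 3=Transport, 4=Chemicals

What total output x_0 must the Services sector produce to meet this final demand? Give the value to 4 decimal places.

160.9879

Form M = I − A:
  [  0.87   -0.04   -0.10   -0.09   -0.16]
  [ -0.07    0.90   -0.01   -0.10   -0.04]
  [ -0.11   -0.09    0.97   -0.14   -0.10]
  [ -0.04   -0.13   -0.06    0.89   -0.04]
  [ -0.03   -0.03   -0.02   -0.10    0.93]
Leontief inverse L = M⁻¹:
  [  1.1915    0.1006    0.1398    0.1799    0.2321]
  [  0.1060    1.1439    0.0338    0.1533    0.0777]
  [  0.1624    0.1507    1.0660    0.2189    0.1585]
  [  0.0824    0.1846    0.0848    1.1752    0.0818]
  [  0.0542    0.0632    0.0376    0.1418    1.0975]
Total output x = L · d:
  x_0 = 1.1915·97 + 0.1006·70 + 0.1398·47 + 0.1799·71 + 0.2321·82 = 160.9879
  x_1 = 0.1060·97 + 1.1439·70 + 0.0338·47 + 0.1533·71 + 0.0777·82 = 109.2045
  x_2 = 0.1624·97 + 0.1507·70 + 1.0660·47 + 0.2189·71 + 0.1585·82 = 104.9438
  x_3 = 0.0824·97 + 0.1846·70 + 0.0848·47 + 1.1752·71 + 0.0818·82 = 115.0487
  x_4 = 0.0542·97 + 0.0632·70 + 0.0376·47 + 0.1418·71 + 1.0975·82 = 111.5156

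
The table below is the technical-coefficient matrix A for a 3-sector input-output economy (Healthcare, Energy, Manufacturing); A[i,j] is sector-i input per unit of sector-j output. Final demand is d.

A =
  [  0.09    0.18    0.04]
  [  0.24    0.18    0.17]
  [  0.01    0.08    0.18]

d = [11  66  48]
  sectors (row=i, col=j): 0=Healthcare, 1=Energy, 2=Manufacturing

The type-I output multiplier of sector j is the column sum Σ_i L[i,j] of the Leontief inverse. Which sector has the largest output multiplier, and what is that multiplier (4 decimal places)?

Form M = I − A:
  [  0.91   -0.18   -0.04]
  [ -0.24    0.82   -0.17]
  [ -0.01   -0.08    0.82]
Leontief inverse L = M⁻¹:
  [  1.1708    0.2680    0.1127]
  [  0.3528    1.3254    0.2920]
  [  0.0487    0.1326    1.2494]
Total output x = L · d:
  x_0 = 1.1708·11 + 0.2680·66 + 0.1127·48 = 35.9756
  x_1 = 0.3528·11 + 1.3254·66 + 0.2920·48 = 105.3751
  x_2 = 0.0487·11 + 0.1326·66 + 1.2494·48 = 69.2558
Output multipliers (column sums of L):
  Healthcare: 1.5723
  Energy: 1.7260
  Manufacturing: 1.6540

Energy (1.7260)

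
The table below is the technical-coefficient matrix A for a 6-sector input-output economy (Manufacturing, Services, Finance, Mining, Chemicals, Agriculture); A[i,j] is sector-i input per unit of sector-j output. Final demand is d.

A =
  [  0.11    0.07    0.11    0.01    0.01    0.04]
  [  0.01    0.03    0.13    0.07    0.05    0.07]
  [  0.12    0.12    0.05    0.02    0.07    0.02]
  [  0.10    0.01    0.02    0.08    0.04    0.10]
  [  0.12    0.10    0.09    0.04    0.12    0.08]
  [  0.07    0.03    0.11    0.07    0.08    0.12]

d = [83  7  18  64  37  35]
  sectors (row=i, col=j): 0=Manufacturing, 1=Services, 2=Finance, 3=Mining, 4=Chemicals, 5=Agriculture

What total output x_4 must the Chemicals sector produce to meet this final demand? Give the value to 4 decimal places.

Form M = I − A:
  [  0.89   -0.07   -0.11   -0.01   -0.01   -0.04]
  [ -0.01    0.97   -0.13   -0.07   -0.05   -0.07]
  [ -0.12   -0.12    0.95   -0.02   -0.07   -0.02]
  [ -0.10   -0.01   -0.02    0.92   -0.04   -0.10]
  [ -0.12   -0.10   -0.09   -0.04    0.88   -0.08]
  [ -0.07   -0.03   -0.11   -0.07   -0.08    0.88]
Leontief inverse L = M⁻¹:
  [  1.1615    0.1107    0.1625    0.0319    0.0405    0.0726]
  [  0.0681    1.0717    0.1781    0.0986    0.0905    0.1118]
  [  0.1768    0.1641    1.1139    0.0480    0.1077    0.0617]
  [  0.1558    0.0435    0.0710    1.1077    0.0734    0.1447]
  [  0.2047    0.1633    0.1759    0.0806    1.1786    0.1426]
  [  0.1478    0.0842    0.1799    0.1073    0.1328    1.1781]
Total output x = L · d:
  x_0 = 1.1615·83 + 0.1107·7 + 0.1625·18 + 0.0319·64 + 0.0405·37 + 0.0726·35 = 106.1821
  x_1 = 0.0681·83 + 1.0717·7 + 0.1781·18 + 0.0986·64 + 0.0905·37 + 0.1118·35 = 29.9352
  x_2 = 0.1768·83 + 0.1641·7 + 1.1139·18 + 0.0480·64 + 0.1077·37 + 0.0617·35 = 45.0884
  x_3 = 0.1558·83 + 0.0435·7 + 0.0710·18 + 1.1077·64 + 0.0734·37 + 0.1447·35 = 93.1878
  x_4 = 0.2047·83 + 0.1633·7 + 0.1759·18 + 0.0806·64 + 1.1786·37 + 0.1426·35 = 75.0566
  x_5 = 0.1478·83 + 0.0842·7 + 0.1799·18 + 0.1073·64 + 0.1328·37 + 1.1781·35 = 69.1116

75.0566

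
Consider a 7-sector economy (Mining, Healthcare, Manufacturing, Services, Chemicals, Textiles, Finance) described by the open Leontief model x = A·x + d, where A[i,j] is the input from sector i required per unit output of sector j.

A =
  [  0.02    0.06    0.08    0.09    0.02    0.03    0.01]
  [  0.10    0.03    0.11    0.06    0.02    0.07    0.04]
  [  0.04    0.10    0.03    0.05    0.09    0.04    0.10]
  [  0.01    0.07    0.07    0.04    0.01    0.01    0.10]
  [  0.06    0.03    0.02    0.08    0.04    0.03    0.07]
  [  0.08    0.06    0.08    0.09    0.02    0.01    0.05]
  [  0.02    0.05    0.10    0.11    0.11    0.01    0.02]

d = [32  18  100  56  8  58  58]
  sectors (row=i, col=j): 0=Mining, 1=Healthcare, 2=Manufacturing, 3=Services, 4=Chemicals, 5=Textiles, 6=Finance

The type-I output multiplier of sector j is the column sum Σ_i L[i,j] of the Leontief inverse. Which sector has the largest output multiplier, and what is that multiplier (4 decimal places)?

Form M = I − A:
  [  0.98   -0.06   -0.08   -0.09   -0.02   -0.03   -0.01]
  [ -0.10    0.97   -0.11   -0.06   -0.02   -0.07   -0.04]
  [ -0.04   -0.10    0.97   -0.05   -0.09   -0.04   -0.10]
  [ -0.01   -0.07   -0.07    0.96   -0.01   -0.01   -0.10]
  [ -0.06   -0.03   -0.02   -0.08    0.96   -0.03   -0.07]
  [ -0.08   -0.06   -0.08   -0.09   -0.02    0.99   -0.05]
  [ -0.02   -0.05   -0.10   -0.11   -0.11   -0.01    0.98]
Leontief inverse L = M⁻¹:
  [  1.0428    0.0915    0.1143    0.1222    0.0416    0.0456    0.0438]
  [  0.1293    1.0744    0.1572    0.1095    0.0521    0.0897    0.0807]
  [  0.0749    0.1386    1.0824    0.1042    0.1243    0.0620    0.1396]
  [  0.0328    0.1004    0.1081    1.0772    0.0395    0.0259    0.1295]
  [  0.0804    0.0602    0.0578    0.1184    1.0635    0.0435    0.0994]
  [  0.1053    0.0986    0.1243    0.1330    0.0487    1.0290    0.0873]
  [  0.0493    0.0899    0.1407    0.1543    0.1405    0.0301    1.0662]
Total output x = L · d:
  x_0 = 1.0428·32 + 0.0915·18 + 0.1143·100 + 0.1222·56 + 0.0416·8 + 0.0456·58 + 0.0438·58 = 58.8136
  x_1 = 0.1293·32 + 1.0744·18 + 0.1572·100 + 0.1095·56 + 0.0521·8 + 0.0897·58 + 0.0807·58 = 55.6250
  x_2 = 0.0749·32 + 0.1386·18 + 1.0824·100 + 0.1042·56 + 0.1243·8 + 0.0620·58 + 0.1396·58 = 131.6564
  x_3 = 0.0328·32 + 0.1004·18 + 0.1081·100 + 1.0772·56 + 0.0395·8 + 0.0259·58 + 0.1295·58 = 83.3227
  x_4 = 0.0804·32 + 0.0602·18 + 0.0578·100 + 0.1184·56 + 1.0635·8 + 0.0435·58 + 0.0994·58 = 32.8590
  x_5 = 0.1053·32 + 0.0986·18 + 0.1243·100 + 0.1330·56 + 0.0487·8 + 1.0290·58 + 0.0873·58 = 90.1638
  x_6 = 0.0493·32 + 0.0899·18 + 0.1407·100 + 0.1543·56 + 0.1405·8 + 0.0301·58 + 1.0662·58 = 90.6171
Output multipliers (column sums of L):
  Mining: 1.5148
  Healthcare: 1.6535
  Manufacturing: 1.7849
  Services: 1.8188
  Chemicals: 1.5102
  Textiles: 1.3258
  Finance: 1.6466

Services (1.8188)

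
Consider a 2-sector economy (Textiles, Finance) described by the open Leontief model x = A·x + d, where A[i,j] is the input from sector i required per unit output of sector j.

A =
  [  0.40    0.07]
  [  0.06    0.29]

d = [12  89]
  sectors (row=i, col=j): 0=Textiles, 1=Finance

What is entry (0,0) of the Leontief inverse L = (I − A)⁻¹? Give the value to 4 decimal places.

Form M = I − A:
  [  0.60   -0.07]
  [ -0.06    0.71]
Leontief inverse L = M⁻¹:
  [  1.6833    0.1660]
  [  0.1422    1.4225]
Total output x = L · d:
  x_0 = 1.6833·12 + 0.1660·89 = 34.9692
  x_1 = 0.1422·12 + 1.4225·89 = 128.3073

L[0,0] = 1.6833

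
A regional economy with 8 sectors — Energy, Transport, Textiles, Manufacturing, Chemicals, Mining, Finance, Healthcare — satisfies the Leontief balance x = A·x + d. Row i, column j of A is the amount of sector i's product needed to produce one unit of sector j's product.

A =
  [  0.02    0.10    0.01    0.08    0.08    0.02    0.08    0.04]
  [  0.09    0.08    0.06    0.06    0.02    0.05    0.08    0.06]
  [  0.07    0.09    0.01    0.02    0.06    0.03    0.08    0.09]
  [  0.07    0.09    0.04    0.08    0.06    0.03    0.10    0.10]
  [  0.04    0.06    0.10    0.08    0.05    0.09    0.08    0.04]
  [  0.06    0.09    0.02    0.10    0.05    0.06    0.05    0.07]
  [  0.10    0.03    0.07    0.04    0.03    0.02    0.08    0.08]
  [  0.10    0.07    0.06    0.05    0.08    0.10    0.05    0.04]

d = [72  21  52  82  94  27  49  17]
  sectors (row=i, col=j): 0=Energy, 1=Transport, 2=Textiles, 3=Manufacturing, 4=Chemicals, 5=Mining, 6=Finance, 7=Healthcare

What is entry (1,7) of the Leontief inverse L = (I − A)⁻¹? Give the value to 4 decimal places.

Form M = I − A:
  [  0.98   -0.10   -0.01   -0.08   -0.08   -0.02   -0.08   -0.04]
  [ -0.09    0.92   -0.06   -0.06   -0.02   -0.05   -0.08   -0.06]
  [ -0.07   -0.09    0.99   -0.02   -0.06   -0.03   -0.08   -0.09]
  [ -0.07   -0.09   -0.04    0.92   -0.06   -0.03   -0.10   -0.10]
  [ -0.04   -0.06   -0.10   -0.08    0.95   -0.09   -0.08   -0.04]
  [ -0.06   -0.09   -0.02   -0.10   -0.05    0.94   -0.05   -0.07]
  [ -0.10   -0.03   -0.07   -0.04   -0.03   -0.02    0.92   -0.08]
  [ -0.10   -0.07   -0.06   -0.05   -0.08   -0.10   -0.05    0.96]
Leontief inverse L = M⁻¹:
  [  1.0828    0.1627    0.0562    0.1352    0.1228    0.0630    0.1472    0.0966]
  [  0.1595    1.1549    0.1042    0.1216    0.0724    0.0955    0.1548    0.1241]
  [  0.1338    0.1554    1.0554    0.0765    0.1068    0.0759    0.1465    0.1444]
  [  0.1519    0.1740    0.0961    1.1509    0.1202    0.0862    0.1863    0.1729]
  [  0.1158    0.1412    0.1485    0.1471    1.1060    0.1407    0.1612    0.1127]
  [  0.1310    0.1669    0.0681    0.1662    0.1032    1.1099    0.1265    0.1354]
  [  0.1613    0.0964    0.1098    0.0935    0.0794    0.0615    1.1467    0.1361]
  [  0.1724    0.1541    0.1096    0.1221    0.1381    0.1533    0.1318    1.1094]
Total output x = L · d:
  x_0 = 1.0828·72 + 0.1627·21 + 0.0562·52 + 0.1352·82 + 0.1228·94 + 0.0630·27 + 0.1472·49 + 0.0966·17 = 117.4823
  x_1 = 0.1595·72 + 1.1549·21 + 0.1042·52 + 0.1216·82 + 0.0724·94 + 0.0955·27 + 0.1548·49 + 0.1241·17 = 70.2020
  x_2 = 0.1338·72 + 0.1554·21 + 1.0554·52 + 0.0765·82 + 0.1068·94 + 0.0759·27 + 0.1465·49 + 0.1444·17 = 95.7742
  x_3 = 0.1519·72 + 0.1740·21 + 0.0961·52 + 1.1509·82 + 0.1202·94 + 0.0862·27 + 0.1863·49 + 0.1729·17 = 139.6578
  x_4 = 0.1158·72 + 0.1412·21 + 0.1485·52 + 0.1471·82 + 1.1060·94 + 0.1407·27 + 0.1612·49 + 0.1127·17 = 148.6630
  x_5 = 0.1310·72 + 0.1669·21 + 0.0681·52 + 0.1662·82 + 0.1032·94 + 1.1099·27 + 0.1265·49 + 0.1354·17 = 78.2761
  x_6 = 0.1613·72 + 0.0964·21 + 0.1098·52 + 0.0935·82 + 0.0794·94 + 0.0615·27 + 1.1467·49 + 0.1361·17 = 94.6456
  x_7 = 0.1724·72 + 0.1541·21 + 0.1096·52 + 0.1221·82 + 0.1381·94 + 0.1533·27 + 0.1318·49 + 1.1094·17 = 73.7965

L[1,7] = 0.1241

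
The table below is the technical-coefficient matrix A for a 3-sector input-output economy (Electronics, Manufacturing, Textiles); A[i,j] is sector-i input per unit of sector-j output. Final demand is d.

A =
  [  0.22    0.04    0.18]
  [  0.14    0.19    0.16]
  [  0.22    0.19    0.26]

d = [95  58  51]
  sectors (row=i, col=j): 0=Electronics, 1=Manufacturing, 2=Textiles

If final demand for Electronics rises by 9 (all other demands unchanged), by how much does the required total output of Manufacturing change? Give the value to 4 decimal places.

3.1121

Form M = I − A:
  [  0.78   -0.04   -0.18]
  [ -0.14    0.81   -0.16]
  [ -0.22   -0.19    0.74]
Leontief inverse L = M⁻¹:
  [  1.4175    0.1589    0.3792]
  [  0.3458    1.3393    0.3737]
  [  0.5102    0.3911    1.5600]
Total output x = L · d:
  x_0 = 1.4175·95 + 0.1589·58 + 0.3792·51 = 163.2211
  x_1 = 0.3458·95 + 1.3393·58 + 0.3737·51 = 129.5871
  x_2 = 0.5102·95 + 0.3911·58 + 1.5600·51 = 150.7165
Δx_1 = L[1,0] · Δd_0 = 0.3458 · 9 = 3.1121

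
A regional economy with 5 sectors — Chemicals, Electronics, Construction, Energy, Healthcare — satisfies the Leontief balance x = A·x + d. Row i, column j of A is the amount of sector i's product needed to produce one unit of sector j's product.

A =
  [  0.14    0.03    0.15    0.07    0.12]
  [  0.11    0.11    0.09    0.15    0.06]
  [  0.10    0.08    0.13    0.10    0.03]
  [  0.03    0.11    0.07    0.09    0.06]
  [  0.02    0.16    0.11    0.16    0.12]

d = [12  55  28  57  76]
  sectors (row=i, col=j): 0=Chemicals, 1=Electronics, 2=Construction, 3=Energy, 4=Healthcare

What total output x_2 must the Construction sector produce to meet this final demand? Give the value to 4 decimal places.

62.1810

Form M = I − A:
  [  0.86   -0.03   -0.15   -0.07   -0.12]
  [ -0.11    0.89   -0.09   -0.15   -0.06]
  [ -0.10   -0.08    0.87   -0.10   -0.03]
  [ -0.03   -0.11   -0.07    0.91   -0.06]
  [ -0.02   -0.16   -0.11   -0.16    0.88]
Leontief inverse L = M⁻¹:
  [  1.2195    0.1217    0.2618    0.1770    0.1956]
  [  0.1885    1.2029    0.1943    0.2573    0.1319]
  [  0.1704    0.1546    1.2211    0.1883    0.0882]
  [  0.0826    0.1793    0.1405    1.1692    0.1080]
  [  0.0983    0.2734    0.2195    0.2869    1.1955]
Total output x = L · d:
  x_0 = 1.2195·12 + 0.1217·55 + 0.2618·28 + 0.1770·57 + 0.1956·76 = 53.6136
  x_1 = 0.1885·12 + 1.2029·55 + 0.1943·28 + 0.2573·57 + 0.1319·76 = 98.5560
  x_2 = 0.1704·12 + 0.1546·55 + 1.2211·28 + 0.1883·57 + 0.0882·76 = 62.1810
  x_3 = 0.0826·12 + 0.1793·55 + 0.1405·28 + 1.1692·57 + 0.1080·76 = 89.6446
  x_4 = 0.0983·12 + 0.2734·55 + 0.2195·28 + 0.2869·57 + 1.1955·76 = 129.5731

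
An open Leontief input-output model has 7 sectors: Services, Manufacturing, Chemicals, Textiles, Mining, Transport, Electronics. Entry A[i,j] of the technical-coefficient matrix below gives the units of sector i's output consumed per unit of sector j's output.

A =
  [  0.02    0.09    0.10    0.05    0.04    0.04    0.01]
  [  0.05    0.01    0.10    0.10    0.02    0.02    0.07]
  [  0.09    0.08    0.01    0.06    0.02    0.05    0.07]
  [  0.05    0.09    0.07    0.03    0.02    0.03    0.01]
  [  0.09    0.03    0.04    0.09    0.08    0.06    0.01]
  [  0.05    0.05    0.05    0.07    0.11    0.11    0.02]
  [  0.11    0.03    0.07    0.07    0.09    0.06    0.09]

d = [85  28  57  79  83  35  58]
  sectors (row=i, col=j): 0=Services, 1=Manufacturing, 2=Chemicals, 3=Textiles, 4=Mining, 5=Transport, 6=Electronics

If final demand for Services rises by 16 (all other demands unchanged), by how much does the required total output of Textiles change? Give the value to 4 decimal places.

Form M = I − A:
  [  0.98   -0.09   -0.10   -0.05   -0.04   -0.04   -0.01]
  [ -0.05    0.99   -0.10   -0.10   -0.02   -0.02   -0.07]
  [ -0.09   -0.08    0.99   -0.06   -0.02   -0.05   -0.07]
  [ -0.05   -0.09   -0.07    0.97   -0.02   -0.03   -0.01]
  [ -0.09   -0.03   -0.04   -0.09    0.92   -0.06   -0.01]
  [ -0.05   -0.05   -0.05   -0.07   -0.11    0.89   -0.02]
  [ -0.11   -0.03   -0.07   -0.07   -0.09   -0.06    0.91]
Leontief inverse L = M⁻¹:
  [  1.0567    0.1213    0.1337    0.0886    0.0648    0.0674    0.0344]
  [  0.0905    1.0485    0.1358    0.1360    0.0479    0.0495    0.0952]
  [  0.1274    0.1145    1.0546    0.1011    0.0521    0.0809    0.0948]
  [  0.0794    0.1169    0.1015    1.0631    0.0406    0.0526    0.0310]
  [  0.1278    0.0693    0.0808    0.1308    1.1126    0.0932    0.0287]
  [  0.0974    0.0917    0.0951    0.1209    0.1530    1.1527    0.0438]
  [  0.1657    0.0799    0.1238    0.1257    0.1367    0.1053    1.1216]
Total output x = L · d:
  x_0 = 1.0567·85 + 0.1213·28 + 0.1337·57 + 0.0886·79 + 0.0648·83 + 0.0674·35 + 0.0344·58 = 117.5699
  x_1 = 0.0905·85 + 1.0485·28 + 0.1358·57 + 0.1360·79 + 0.0479·83 + 0.0495·35 + 0.0952·58 = 66.7705
  x_2 = 0.1274·85 + 0.1145·28 + 1.0546·57 + 0.1011·79 + 0.0521·83 + 0.0809·35 + 0.0948·58 = 94.7865
  x_3 = 0.0794·85 + 0.1169·28 + 0.1015·57 + 1.0631·79 + 0.0406·83 + 0.0526·35 + 0.0310·58 = 106.8032
  x_4 = 0.1278·85 + 0.0693·28 + 0.0808·57 + 0.1308·79 + 1.1126·83 + 0.0932·35 + 0.0287·58 = 125.0069
  x_5 = 0.0974·85 + 0.0917·28 + 0.0951·57 + 0.1209·79 + 0.1530·83 + 1.1527·35 + 0.0438·58 = 81.4057
  x_6 = 0.1657·85 + 0.0799·28 + 0.1238·57 + 0.1257·79 + 0.1367·83 + 0.1053·35 + 1.1216·58 = 113.3869
Δx_3 = L[3,0] · Δd_0 = 0.0794 · 16 = 1.2706

1.2706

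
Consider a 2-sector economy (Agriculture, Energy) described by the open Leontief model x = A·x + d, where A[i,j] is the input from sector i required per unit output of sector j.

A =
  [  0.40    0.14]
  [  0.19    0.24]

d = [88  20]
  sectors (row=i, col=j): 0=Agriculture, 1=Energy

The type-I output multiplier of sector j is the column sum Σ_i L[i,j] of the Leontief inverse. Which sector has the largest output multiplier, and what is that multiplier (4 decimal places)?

Agriculture (2.2124)

Form M = I − A:
  [  0.60   -0.14]
  [ -0.19    0.76]
Leontief inverse L = M⁻¹:
  [  1.7699    0.3260]
  [  0.4425    1.3973]
Total output x = L · d:
  x_0 = 1.7699·88 + 0.3260·20 = 162.2729
  x_1 = 0.4425·88 + 1.3973·20 = 66.8840
Output multipliers (column sums of L):
  Agriculture: 2.2124
  Energy: 1.7233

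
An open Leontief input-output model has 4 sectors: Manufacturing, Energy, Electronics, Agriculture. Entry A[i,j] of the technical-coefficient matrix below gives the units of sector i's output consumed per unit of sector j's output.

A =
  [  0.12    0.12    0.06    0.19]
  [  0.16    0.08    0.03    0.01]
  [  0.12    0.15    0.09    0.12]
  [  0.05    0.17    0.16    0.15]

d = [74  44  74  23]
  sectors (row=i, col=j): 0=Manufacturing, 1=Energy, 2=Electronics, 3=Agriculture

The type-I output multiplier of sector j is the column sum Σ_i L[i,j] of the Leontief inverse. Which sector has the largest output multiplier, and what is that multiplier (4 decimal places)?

Form M = I − A:
  [  0.88   -0.12   -0.06   -0.19]
  [ -0.16    0.92   -0.03   -0.01]
  [ -0.12   -0.15    0.91   -0.12]
  [ -0.05   -0.17   -0.16    0.85]
Leontief inverse L = M⁻¹:
  [  1.2149    0.2356    0.1396    0.2940]
  [  0.2201    1.1395    0.0647    0.0717]
  [  0.2171    0.2571    1.1595    0.2153]
  [  0.1563    0.2902    0.2394    1.2486]
Total output x = L · d:
  x_0 = 1.2149·74 + 0.2356·44 + 0.1396·74 + 0.2940·23 = 117.3612
  x_1 = 0.2201·74 + 1.1395·44 + 0.0647·74 + 0.0717·23 = 72.8583
  x_2 = 0.2171·74 + 0.2571·44 + 1.1595·74 + 0.2153·23 = 118.1370
  x_3 = 0.1563·74 + 0.2902·44 + 0.2394·74 + 1.2486·23 = 70.7716
Output multipliers (column sums of L):
  Manufacturing: 1.8085
  Energy: 1.9223
  Electronics: 1.6032
  Agriculture: 1.8297

Energy (1.9223)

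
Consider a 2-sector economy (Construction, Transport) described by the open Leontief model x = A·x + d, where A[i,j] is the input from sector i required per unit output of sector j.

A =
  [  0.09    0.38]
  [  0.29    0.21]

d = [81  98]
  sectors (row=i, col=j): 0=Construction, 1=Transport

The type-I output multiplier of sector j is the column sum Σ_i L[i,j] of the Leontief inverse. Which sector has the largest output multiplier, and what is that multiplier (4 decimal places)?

Form M = I − A:
  [  0.91   -0.38]
  [ -0.29    0.79]
Leontief inverse L = M⁻¹:
  [  1.2978    0.6243]
  [  0.4764    1.4950]
Total output x = L · d:
  x_0 = 1.2978·81 + 0.6243·98 = 166.3052
  x_1 = 0.4764·81 + 1.4950·98 = 185.0994
Output multipliers (column sums of L):
  Construction: 1.7743
  Transport: 2.1193

Transport (2.1193)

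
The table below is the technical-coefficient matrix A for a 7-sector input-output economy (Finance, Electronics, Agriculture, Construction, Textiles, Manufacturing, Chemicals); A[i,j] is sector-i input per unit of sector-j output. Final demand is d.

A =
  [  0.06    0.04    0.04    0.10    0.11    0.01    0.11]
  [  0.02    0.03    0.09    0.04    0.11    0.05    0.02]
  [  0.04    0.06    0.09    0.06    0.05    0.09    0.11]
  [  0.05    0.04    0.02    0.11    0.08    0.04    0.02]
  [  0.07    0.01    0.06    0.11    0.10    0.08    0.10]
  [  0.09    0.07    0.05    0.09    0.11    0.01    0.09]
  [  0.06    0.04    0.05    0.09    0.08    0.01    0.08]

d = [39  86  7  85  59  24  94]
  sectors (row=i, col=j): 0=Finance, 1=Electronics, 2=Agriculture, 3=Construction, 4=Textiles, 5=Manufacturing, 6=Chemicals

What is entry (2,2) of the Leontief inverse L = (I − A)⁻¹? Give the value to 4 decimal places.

Form M = I − A:
  [  0.94   -0.04   -0.04   -0.10   -0.11   -0.01   -0.11]
  [ -0.02    0.97   -0.09   -0.04   -0.11   -0.05   -0.02]
  [ -0.04   -0.06    0.91   -0.06   -0.05   -0.09   -0.11]
  [ -0.05   -0.04   -0.02    0.89   -0.08   -0.04   -0.02]
  [ -0.07   -0.01   -0.06   -0.11    0.90   -0.08   -0.10]
  [ -0.09   -0.07   -0.05   -0.09   -0.11    0.99   -0.09]
  [ -0.06   -0.04   -0.05   -0.09   -0.08   -0.01    0.92]
Leontief inverse L = M⁻¹:
  [  1.1077    0.0706    0.0838    0.1783    0.1855    0.0463    0.1726]
  [  0.0587    1.0563    0.1291    0.0997    0.1692    0.0841    0.0742]
  [  0.0914    0.0980    1.1411    0.1387    0.1304    0.1276    0.1792]
  [  0.0869    0.0641    0.0524    1.1705    0.1396    0.0681    0.0653]
  [  0.1272    0.0483    0.1091    0.2002    1.1865    0.1194    0.1743]
  [  0.1407    0.1034    0.0993    0.1732    0.1932    1.0500    0.1584]
  [  0.1009    0.0675    0.0888    0.1573    0.1455    0.0421    1.1344]
Total output x = L · d:
  x_0 = 1.1077·39 + 0.0706·86 + 0.0838·7 + 0.1783·85 + 0.1855·59 + 0.0463·24 + 0.1726·94 = 93.2939
  x_1 = 0.0587·39 + 1.0563·86 + 0.1291·7 + 0.0997·85 + 0.1692·59 + 0.0841·24 + 0.0742·94 = 121.4842
  x_2 = 0.0914·39 + 0.0980·86 + 1.1411·7 + 0.1387·85 + 0.1304·59 + 0.1276·24 + 0.1792·94 = 59.3689
  x_3 = 0.0869·39 + 0.0641·86 + 0.0524·7 + 1.1705·85 + 0.1396·59 + 0.0681·24 + 0.0653·94 = 124.7794
  x_4 = 0.1272·39 + 0.0483·86 + 0.1091·7 + 0.2002·85 + 1.1865·59 + 0.1194·24 + 0.1743·94 = 116.1463
  x_5 = 0.1407·39 + 0.1034·86 + 0.0993·7 + 0.1732·85 + 0.1932·59 + 1.0500·24 + 0.1584·94 = 81.2840
  x_6 = 0.1009·39 + 0.0675·86 + 0.0888·7 + 0.1573·85 + 0.1455·59 + 0.0421·24 + 1.1344·94 = 139.9567

L[2,2] = 1.1411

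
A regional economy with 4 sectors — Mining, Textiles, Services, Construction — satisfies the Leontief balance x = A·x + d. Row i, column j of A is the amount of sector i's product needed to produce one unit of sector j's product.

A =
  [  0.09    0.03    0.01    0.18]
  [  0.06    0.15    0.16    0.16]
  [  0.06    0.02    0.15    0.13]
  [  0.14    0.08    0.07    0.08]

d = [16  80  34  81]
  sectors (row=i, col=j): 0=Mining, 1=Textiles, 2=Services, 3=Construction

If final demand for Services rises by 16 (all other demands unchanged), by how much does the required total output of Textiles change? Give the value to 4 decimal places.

Form M = I − A:
  [  0.91   -0.03   -0.01   -0.18]
  [ -0.06    0.85   -0.16   -0.16]
  [ -0.06   -0.02    0.85   -0.13]
  [ -0.14   -0.08   -0.07    0.92]
Leontief inverse L = M⁻¹:
  [  1.1432    0.0641    0.0454    0.2412]
  [  0.1388    1.2131    0.2525    0.2738]
  [  0.1137    0.0513    1.2040    0.2013]
  [  0.1947    0.1191    0.1205    1.1628]
Total output x = L · d:
  x_0 = 1.1432·16 + 0.0641·80 + 0.0454·34 + 0.2412·81 = 44.5053
  x_1 = 0.1388·16 + 1.2131·80 + 0.2525·34 + 0.2738·81 = 130.0302
  x_2 = 0.1137·16 + 0.0513·80 + 1.2040·34 + 0.2013·81 = 63.1667
  x_3 = 0.1947·16 + 0.1191·80 + 0.1205·34 + 1.1628·81 = 110.9292
Δx_1 = L[1,2] · Δd_2 = 0.2525 · 16 = 4.0404

4.0404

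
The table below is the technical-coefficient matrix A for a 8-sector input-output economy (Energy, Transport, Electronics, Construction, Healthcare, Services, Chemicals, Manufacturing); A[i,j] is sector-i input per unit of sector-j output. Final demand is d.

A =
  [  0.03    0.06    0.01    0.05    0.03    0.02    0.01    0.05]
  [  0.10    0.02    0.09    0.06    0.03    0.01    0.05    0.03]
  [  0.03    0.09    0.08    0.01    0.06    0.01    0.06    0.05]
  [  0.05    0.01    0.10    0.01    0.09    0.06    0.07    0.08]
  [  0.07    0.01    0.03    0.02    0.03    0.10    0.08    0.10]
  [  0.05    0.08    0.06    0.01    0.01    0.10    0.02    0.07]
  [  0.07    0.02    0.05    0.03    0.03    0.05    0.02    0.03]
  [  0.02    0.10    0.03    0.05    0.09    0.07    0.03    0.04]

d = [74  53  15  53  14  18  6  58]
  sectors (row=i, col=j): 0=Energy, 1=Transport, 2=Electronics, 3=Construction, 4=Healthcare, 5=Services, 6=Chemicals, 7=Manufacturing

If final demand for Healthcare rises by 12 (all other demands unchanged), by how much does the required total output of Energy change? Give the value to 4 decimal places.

Form M = I − A:
  [  0.97   -0.06   -0.01   -0.05   -0.03   -0.02   -0.01   -0.05]
  [ -0.10    0.98   -0.09   -0.06   -0.03   -0.01   -0.05   -0.03]
  [ -0.03   -0.09    0.92   -0.01   -0.06   -0.01   -0.06   -0.05]
  [ -0.05   -0.01   -0.10    0.99   -0.09   -0.06   -0.07   -0.08]
  [ -0.07   -0.01   -0.03   -0.02    0.97   -0.10   -0.08   -0.10]
  [ -0.05   -0.08   -0.06   -0.01   -0.01    0.90   -0.02   -0.07]
  [ -0.07   -0.02   -0.05   -0.03   -0.03   -0.05    0.98   -0.03]
  [ -0.02   -0.10   -0.03   -0.05   -0.09   -0.07   -0.03    0.96]
Leontief inverse L = M⁻¹:
  [  1.0531    0.0804    0.0347    0.0645    0.0514    0.0420    0.0289    0.0739]
  [  0.1294    1.0522    0.1235    0.0787    0.0601    0.0370    0.0758    0.0639]
  [  0.0650    0.1210    1.1157    0.0309    0.0884    0.0384    0.0879    0.0826]
  [  0.0870    0.0528    0.1385    1.0319    0.1242    0.1019    0.1018    0.1229]
  [  0.1037    0.0512    0.0647    0.0420    1.0611    0.1408    0.1043    0.1379]
  [  0.0832    0.1186    0.0967    0.0311    0.0378    1.1321    0.0444    0.1035]
  [  0.0931    0.0467    0.0753    0.0445    0.0513    0.0743    1.0390    0.0572]
  [  0.0607    0.1327    0.0711    0.0718    0.1204    0.1093    0.0620    1.0811]
Total output x = L · d:
  x_0 = 1.0531·74 + 0.0804·53 + 0.0347·15 + 0.0645·53 + 0.0514·14 + 0.0420·18 + 0.0289·6 + 0.0739·58 = 92.0617
  x_1 = 0.1294·74 + 1.0522·53 + 0.1235·15 + 0.0787·53 + 0.0601·14 + 0.0370·18 + 0.0758·6 + 0.0639·58 = 77.0336
  x_2 = 0.0650·74 + 0.1210·53 + 1.1157·15 + 0.0309·53 + 0.0884·14 + 0.0384·18 + 0.0879·6 + 0.0826·58 = 36.8422
  x_3 = 0.0870·74 + 0.0528·53 + 0.1385·15 + 1.0319·53 + 0.1242·14 + 0.1019·18 + 0.1018·6 + 0.1229·58 = 77.3202
  x_4 = 0.1037·74 + 0.0512·53 + 0.0647·15 + 0.0420·53 + 1.0611·14 + 0.1408·18 + 0.1043·6 + 0.1379·58 = 39.5960
  x_5 = 0.0832·74 + 0.1186·53 + 0.0967·15 + 0.0311·53 + 0.0378·14 + 1.1321·18 + 0.0444·6 + 0.1035·58 = 42.7262
  x_6 = 0.0931·74 + 0.0467·53 + 0.0753·15 + 0.0445·53 + 0.0513·14 + 0.0743·18 + 1.0390·6 + 0.0572·58 = 24.4538
  x_7 = 0.0607·74 + 0.1327·53 + 0.0711·15 + 0.0718·53 + 0.1204·14 + 0.1093·18 + 0.0620·6 + 1.0811·58 = 83.1291
Δx_0 = L[0,4] · Δd_4 = 0.0514 · 12 = 0.6164

0.6164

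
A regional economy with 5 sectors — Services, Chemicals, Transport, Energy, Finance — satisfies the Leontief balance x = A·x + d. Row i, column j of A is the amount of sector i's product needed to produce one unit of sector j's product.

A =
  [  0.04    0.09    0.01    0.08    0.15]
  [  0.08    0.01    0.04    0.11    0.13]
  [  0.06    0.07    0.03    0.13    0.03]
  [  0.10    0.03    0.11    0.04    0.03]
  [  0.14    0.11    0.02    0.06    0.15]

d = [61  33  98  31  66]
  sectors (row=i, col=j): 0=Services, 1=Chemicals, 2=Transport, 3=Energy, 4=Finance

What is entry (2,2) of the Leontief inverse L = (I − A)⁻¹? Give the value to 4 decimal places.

L[2,2] = 1.0566

Form M = I − A:
  [  0.96   -0.09   -0.01   -0.08   -0.15]
  [ -0.08    0.99   -0.04   -0.11   -0.13]
  [ -0.06   -0.07    0.97   -0.13   -0.03]
  [ -0.10   -0.03   -0.11    0.96   -0.03]
  [ -0.14   -0.11   -0.02   -0.06    0.85]
Leontief inverse L = M⁻¹:
  [  1.0999    0.1307    0.0355    0.1252    0.2198]
  [  0.1360    1.0532    0.0662    0.1530    0.1928]
  [  0.1028    0.0976    1.0566    0.1676    0.0763]
  [  0.1372    0.0629    0.1283    1.0825    0.0766]
  [  0.2108    0.1646    0.0483    0.1208    1.2448]
Total output x = L · d:
  x_0 = 1.0999·61 + 0.1307·33 + 0.0355·98 + 0.1252·31 + 0.2198·66 = 93.2630
  x_1 = 0.1360·61 + 1.0532·33 + 0.0662·98 + 0.1530·31 + 0.1928·66 = 67.0015
  x_2 = 0.1028·61 + 0.0976·33 + 1.0566·98 + 0.1676·31 + 0.0763·66 = 123.2633
  x_3 = 0.1372·61 + 0.0629·33 + 0.1283·98 + 1.0825·31 + 0.0766·66 = 61.6283
  x_4 = 0.2108·61 + 0.1646·33 + 0.0483·98 + 0.1208·31 + 1.2448·66 = 108.9293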